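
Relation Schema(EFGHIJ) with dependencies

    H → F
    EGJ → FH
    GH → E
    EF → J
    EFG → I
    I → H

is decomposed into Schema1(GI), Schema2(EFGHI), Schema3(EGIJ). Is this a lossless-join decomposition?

Chase test. Columns are EFGHIJ; row i has aⱼ where attribute j ∈ Schemai, else bᵢⱼ.
Initial tableau (one row per fragment):
  row 1: b11 b12 a3 b14 a5 b16
  row 2: a1 a2 a3 a4 a5 b26
  row 3: a1 b32 a3 b34 a5 a6
Rows 1 and 2 agree on I; apply I→H and equate their H entries.
Rows 1 and 3 agree on I; apply I→H and equate their H entries.
Rows 1 and 2 agree on H; apply H→F and equate their F entries.
Rows 1 and 3 agree on H; apply H→F and equate their F entries.
Rows 1 and 2 agree on GH; apply GH→E and equate their E entries.
Rows 1 and 2 agree on EF; apply EF→J and equate their J entries.
Rows 1 and 3 agree on EF; apply EF→J and equate their J entries.
Row 1 is now all distinguished symbols — the join is lossless.

Yes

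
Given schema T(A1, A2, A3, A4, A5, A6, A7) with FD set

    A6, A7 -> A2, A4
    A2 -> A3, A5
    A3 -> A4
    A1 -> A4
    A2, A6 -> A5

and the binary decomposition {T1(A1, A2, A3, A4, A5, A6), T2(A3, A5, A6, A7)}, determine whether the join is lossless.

No

Common attributes: T1 ∩ T2 = {A3, A5, A6}.
Closure of {A3, A5, A6}: A3 → A4 applies, adding A4. So (A3, A5, A6)⁺ = {A3, A4, A5, A6}.
The closure contains neither all of T1 = {A1, A2, A3, A4, A5, A6} nor all of T2 = {A3, A5, A6, A7}, so the common attributes are not a superkey of either fragment. The join is lossy.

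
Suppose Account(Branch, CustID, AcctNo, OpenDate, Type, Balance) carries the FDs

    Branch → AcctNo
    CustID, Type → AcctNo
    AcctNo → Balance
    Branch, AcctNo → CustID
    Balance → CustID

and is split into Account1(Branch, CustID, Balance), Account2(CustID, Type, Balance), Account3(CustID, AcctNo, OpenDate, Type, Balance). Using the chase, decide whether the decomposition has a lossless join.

Chase test. Columns are Branch, CustID, AcctNo, OpenDate, Type, Balance; row i has aⱼ where attribute j ∈ Accounti, else bᵢⱼ.
Initial tableau (one row per fragment):
  row 1: a1 a2 b13 b14 b15 a6
  row 2: b21 a2 b23 b24 a5 a6
  row 3: b31 a2 a3 a4 a5 a6
Rows 2 and 3 agree on CustID, Type; apply CustID, Type→AcctNo and equate their AcctNo entries.
No row becomes fully distinguished — the join is lossy.

No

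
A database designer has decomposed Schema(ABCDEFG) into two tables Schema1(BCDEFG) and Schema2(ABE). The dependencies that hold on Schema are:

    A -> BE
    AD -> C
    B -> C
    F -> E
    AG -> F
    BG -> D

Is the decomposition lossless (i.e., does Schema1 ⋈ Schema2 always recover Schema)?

Common attributes: Schema1 ∩ Schema2 = {BE}.
Closure of {BE}: B → C applies, adding C. So (BE)⁺ = {BCE}.
The closure contains neither all of Schema1 = {BCDEFG} nor all of Schema2 = {ABE}, so the common attributes are not a superkey of either fragment. The join is lossy.

No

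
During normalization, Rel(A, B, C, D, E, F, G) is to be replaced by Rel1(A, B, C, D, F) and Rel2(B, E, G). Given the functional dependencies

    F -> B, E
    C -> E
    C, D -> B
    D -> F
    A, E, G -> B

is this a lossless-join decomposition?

Common attributes: Rel1 ∩ Rel2 = {B}.
No dependency enlarges {B}, so (B)⁺ = {B}.
The closure contains neither all of Rel1 = {A, B, C, D, F} nor all of Rel2 = {B, E, G}, so the common attributes are not a superkey of either fragment. The join is lossy.

No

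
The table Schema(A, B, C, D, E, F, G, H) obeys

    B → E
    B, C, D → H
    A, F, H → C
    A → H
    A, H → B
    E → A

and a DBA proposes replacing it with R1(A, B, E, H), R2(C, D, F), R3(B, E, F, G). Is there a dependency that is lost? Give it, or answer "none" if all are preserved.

A, F, H → C

Check A, F, H → C: no single fragment contains all of {A, C, F, H}, and the restricted closure of {A, F, H} across the fragments never reaches {C}.
B → E is preserved.
B, C, D → H is preserved.
A → H is preserved.
A, H → B is preserved.
E → A is preserved.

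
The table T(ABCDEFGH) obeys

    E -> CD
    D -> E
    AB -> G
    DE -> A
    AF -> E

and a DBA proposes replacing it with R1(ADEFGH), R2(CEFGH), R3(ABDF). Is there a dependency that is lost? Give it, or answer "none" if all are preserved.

AB -> G

Check AB → G: no single fragment contains all of {ABG}, and the restricted closure of {AB} across the fragments never reaches {G}.
E → CD is preserved.
D → E is preserved.
DE → A is preserved.
AF → E is preserved.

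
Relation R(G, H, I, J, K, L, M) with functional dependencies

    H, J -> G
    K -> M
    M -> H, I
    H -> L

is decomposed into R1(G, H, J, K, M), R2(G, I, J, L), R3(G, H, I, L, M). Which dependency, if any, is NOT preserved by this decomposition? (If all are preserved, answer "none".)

H, J → G lies within R1.
K → M lies within R1.
M → H, I lies within R3.
H → L lies within R3.
Every dependency is enforceable on the fragments, so the decomposition is dependency-preserving.

none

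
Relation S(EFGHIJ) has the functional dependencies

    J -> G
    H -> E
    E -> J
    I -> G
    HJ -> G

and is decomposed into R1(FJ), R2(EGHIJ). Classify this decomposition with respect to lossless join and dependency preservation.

Lossless test: (J)⁺ = {GJ}, which is a superkey of neither fragment — lossy.
Dependency preservation: every FD's attributes lie within a single fragment, so each can be enforced locally — preserved.

lossy but dependency-preserving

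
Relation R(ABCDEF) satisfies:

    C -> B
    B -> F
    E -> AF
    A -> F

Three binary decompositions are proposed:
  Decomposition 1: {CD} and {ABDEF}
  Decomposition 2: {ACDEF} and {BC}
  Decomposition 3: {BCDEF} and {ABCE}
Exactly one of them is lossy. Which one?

Decomposition 1: common = {D}, closure = {D} → lossy.
Decomposition 2: common = {C}, closure = {BCF} → lossless.
Decomposition 3: common = {BCE}, closure = {ABCEF} → lossless.

Decomposition 1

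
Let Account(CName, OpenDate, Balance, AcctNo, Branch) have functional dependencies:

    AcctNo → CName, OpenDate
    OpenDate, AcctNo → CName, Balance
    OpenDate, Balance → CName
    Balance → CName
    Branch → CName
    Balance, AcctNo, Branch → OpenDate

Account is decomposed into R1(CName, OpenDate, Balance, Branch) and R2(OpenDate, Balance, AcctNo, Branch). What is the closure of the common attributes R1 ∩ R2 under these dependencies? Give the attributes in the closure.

CName, OpenDate, Balance, Branch

R1 ∩ R2 = {OpenDate, Balance, Branch}.
OpenDate, Balance → CName applies, adding CName
Closure: {CName, OpenDate, Balance, Branch}.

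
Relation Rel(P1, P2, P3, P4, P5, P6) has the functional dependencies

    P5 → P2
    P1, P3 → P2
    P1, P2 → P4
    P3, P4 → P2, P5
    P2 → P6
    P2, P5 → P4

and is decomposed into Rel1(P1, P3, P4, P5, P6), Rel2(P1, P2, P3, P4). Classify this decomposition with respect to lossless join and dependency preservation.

lossless but not dependency-preserving

Lossless test: (P1, P3, P4)⁺ = {P1, P2, P3, P4, P5, P6}, which contains all of one fragment — lossless.
Dependency preservation: the restricted closure of {P5} across the fragments never reaches {P2}, so P5 → P2 cannot be enforced without a join — not preserved.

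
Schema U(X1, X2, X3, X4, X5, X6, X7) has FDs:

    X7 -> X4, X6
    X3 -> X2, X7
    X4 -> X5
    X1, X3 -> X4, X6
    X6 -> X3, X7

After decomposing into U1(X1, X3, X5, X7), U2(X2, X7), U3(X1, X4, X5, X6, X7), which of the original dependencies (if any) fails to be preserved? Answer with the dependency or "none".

none

X7 → X4, X6 lies within U3.
X3 → X2, X7: restricted closure across fragments reaches X2, X7.
X4 → X5 lies within U3.
X1, X3 → X4, X6: restricted closure across fragments reaches X4, X6.
X6 → X3, X7: restricted closure across fragments reaches X3, X7.
Every dependency is enforceable on the fragments, so the decomposition is dependency-preserving.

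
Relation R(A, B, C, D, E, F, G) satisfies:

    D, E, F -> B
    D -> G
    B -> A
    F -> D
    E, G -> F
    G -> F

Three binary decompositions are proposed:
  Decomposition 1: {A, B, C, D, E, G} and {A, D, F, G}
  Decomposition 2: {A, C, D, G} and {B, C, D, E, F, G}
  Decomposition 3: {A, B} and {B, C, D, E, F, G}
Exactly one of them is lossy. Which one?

Decomposition 1: common = {A, D, G}, closure = {A, D, F, G} → lossless.
Decomposition 2: common = {C, D, G}, closure = {C, D, F, G} → lossy.
Decomposition 3: common = {B}, closure = {A, B} → lossless.

Decomposition 2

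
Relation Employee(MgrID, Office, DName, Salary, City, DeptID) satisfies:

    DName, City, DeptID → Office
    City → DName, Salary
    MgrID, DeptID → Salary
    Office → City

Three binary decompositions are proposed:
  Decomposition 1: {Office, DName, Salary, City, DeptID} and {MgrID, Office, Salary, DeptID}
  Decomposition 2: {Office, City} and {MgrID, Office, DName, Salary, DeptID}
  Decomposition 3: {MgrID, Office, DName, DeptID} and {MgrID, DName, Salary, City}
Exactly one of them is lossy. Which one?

Decomposition 1: common = {Office, Salary, DeptID}, closure = {Office, DName, Salary, City, DeptID} → lossless.
Decomposition 2: common = {Office}, closure = {Office, DName, Salary, City} → lossless.
Decomposition 3: common = {MgrID, DName}, closure = {MgrID, DName} → lossy.

Decomposition 3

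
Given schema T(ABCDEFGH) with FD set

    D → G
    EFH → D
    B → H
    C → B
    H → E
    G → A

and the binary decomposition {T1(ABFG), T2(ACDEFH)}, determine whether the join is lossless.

No

Common attributes: T1 ∩ T2 = {AF}.
No dependency enlarges {AF}, so (AF)⁺ = {AF}.
The closure contains neither all of T1 = {ABFG} nor all of T2 = {ACDEFH}, so the common attributes are not a superkey of either fragment. The join is lossy.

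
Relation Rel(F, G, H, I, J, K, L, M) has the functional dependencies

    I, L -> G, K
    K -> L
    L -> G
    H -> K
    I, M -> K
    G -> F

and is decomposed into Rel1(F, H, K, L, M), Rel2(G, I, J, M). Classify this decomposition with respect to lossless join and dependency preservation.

lossy and not dependency-preserving

Lossless test: (M)⁺ = {M}, which is a superkey of neither fragment — lossy.
Dependency preservation: the restricted closure of {I, L} across the fragments never reaches {G, K}, so I, L → G, K cannot be enforced without a join — not preserved.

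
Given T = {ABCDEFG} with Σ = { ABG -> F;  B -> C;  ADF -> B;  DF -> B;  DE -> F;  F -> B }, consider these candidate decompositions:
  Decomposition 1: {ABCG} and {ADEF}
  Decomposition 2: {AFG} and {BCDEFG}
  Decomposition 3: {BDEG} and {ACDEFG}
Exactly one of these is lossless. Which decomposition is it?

Decomposition 1: common = {A}, closure = {A} → lossy.
Decomposition 2: common = {FG}, closure = {BCFG} → lossy.
Decomposition 3: common = {DEG}, closure = {BCDEFG} → lossless.

Decomposition 3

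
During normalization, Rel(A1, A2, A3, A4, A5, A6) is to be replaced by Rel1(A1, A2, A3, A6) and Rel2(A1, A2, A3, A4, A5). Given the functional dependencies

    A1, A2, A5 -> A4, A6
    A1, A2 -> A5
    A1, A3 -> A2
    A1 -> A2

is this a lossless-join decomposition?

Common attributes: Rel1 ∩ Rel2 = {A1, A2, A3}.
Closure of {A1, A2, A3}: A1, A2 → A5 applies, adding A5; A1, A2, A5 → A4, A6 applies, adding A4, A6. So (A1, A2, A3)⁺ = {A1, A2, A3, A4, A5, A6}.
This closure contains every attribute of Rel1, so Rel1 ∩ Rel2 → Rel1. The join is lossless.

Yes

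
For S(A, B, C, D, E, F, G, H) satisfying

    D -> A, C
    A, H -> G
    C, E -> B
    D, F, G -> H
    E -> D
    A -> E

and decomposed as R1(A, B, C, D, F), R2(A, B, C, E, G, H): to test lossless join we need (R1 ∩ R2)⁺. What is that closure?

R1 ∩ R2 = {A, B, C}.
A → E applies, adding E
E → D applies, adding D
Closure: {A, B, C, D, E}.

A, B, C, D, E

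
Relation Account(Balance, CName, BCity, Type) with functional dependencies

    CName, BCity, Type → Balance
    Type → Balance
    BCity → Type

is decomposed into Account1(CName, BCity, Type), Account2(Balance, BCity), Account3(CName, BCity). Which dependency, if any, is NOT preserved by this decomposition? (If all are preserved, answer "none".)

Check Type → Balance: no single fragment contains all of {Balance, Type}, and the restricted closure of {Type} across the fragments never reaches {Balance}.
CName, BCity, Type → Balance is preserved.
BCity → Type is preserved.

Type → Balance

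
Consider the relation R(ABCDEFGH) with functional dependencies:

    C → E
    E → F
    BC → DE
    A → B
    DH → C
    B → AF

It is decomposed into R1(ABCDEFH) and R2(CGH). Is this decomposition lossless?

Common attributes: R1 ∩ R2 = {CH}.
Closure of {CH}: C → E applies, adding E; E → F applies, adding F. So (CH)⁺ = {CEFH}.
The closure contains neither all of R1 = {ABCDEFH} nor all of R2 = {CGH}, so the common attributes are not a superkey of either fragment. The join is lossy.

No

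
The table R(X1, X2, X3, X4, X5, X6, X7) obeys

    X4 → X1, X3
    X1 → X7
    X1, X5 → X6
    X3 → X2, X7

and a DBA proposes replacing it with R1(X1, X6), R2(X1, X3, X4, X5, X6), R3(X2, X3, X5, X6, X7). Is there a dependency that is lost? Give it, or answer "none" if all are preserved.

X1 → X7

Check X1 → X7: no single fragment contains all of {X1, X7}, and the restricted closure of {X1} across the fragments never reaches {X7}.
X4 → X1, X3 is preserved.
X1, X5 → X6 is preserved.
X3 → X2, X7 is preserved.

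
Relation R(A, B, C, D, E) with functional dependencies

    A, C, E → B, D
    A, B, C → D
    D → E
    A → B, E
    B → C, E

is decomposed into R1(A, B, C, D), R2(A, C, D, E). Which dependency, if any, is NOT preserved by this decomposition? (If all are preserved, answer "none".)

B → C, E

Check B → C, E: no single fragment contains all of {B, C, E}, and the restricted closure of {B} across the fragments never reaches {C, E}.
A, C, E → B, D is preserved.
A, B, C → D is preserved.
D → E is preserved.
A → B, E is preserved.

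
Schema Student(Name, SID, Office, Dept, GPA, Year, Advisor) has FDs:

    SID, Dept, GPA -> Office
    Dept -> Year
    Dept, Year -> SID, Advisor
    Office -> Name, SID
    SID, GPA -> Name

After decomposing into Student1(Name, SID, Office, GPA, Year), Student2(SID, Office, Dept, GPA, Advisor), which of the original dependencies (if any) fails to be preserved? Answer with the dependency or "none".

Check Dept → Year: no single fragment contains all of {Dept, Year}, and the restricted closure of {Dept} across the fragments never reaches {Year}.
SID, Dept, GPA → Office is preserved.
Dept, Year → SID, Advisor is preserved.
Office → Name, SID is preserved.
SID, GPA → Name is preserved.

Dept -> Year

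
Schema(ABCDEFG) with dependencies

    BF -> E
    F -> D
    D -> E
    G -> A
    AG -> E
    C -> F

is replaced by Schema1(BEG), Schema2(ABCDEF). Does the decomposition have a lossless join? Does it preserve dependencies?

lossy and not dependency-preserving

Lossless test: (BE)⁺ = {BE}, which is a superkey of neither fragment — lossy.
Dependency preservation: the restricted closure of {G} across the fragments never reaches {A}, so G → A cannot be enforced without a join — not preserved.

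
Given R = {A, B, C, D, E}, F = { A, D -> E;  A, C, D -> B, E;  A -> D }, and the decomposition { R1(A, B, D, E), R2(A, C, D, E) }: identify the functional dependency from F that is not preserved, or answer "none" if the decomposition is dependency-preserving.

A, C, D -> B, E

Check A, C, D → B, E: no single fragment contains all of {A, B, C, D, E}, and the restricted closure of {A, C, D} across the fragments never reaches {B, E}.
A, D → E is preserved.
A → D is preserved.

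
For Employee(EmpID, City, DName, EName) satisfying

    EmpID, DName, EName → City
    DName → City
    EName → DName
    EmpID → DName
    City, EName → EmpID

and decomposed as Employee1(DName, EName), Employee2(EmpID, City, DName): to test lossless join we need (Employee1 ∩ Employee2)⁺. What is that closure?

City, DName

Employee1 ∩ Employee2 = {DName}.
DName → City applies, adding City
Closure: {City, DName}.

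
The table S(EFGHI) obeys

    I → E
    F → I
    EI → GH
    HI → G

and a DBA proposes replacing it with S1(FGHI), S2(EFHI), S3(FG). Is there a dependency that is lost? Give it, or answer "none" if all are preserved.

none

I → E lies within S2.
F → I lies within S1.
EI → GH: restricted closure across fragments reaches GH.
HI → G lies within S1.
Every dependency is enforceable on the fragments, so the decomposition is dependency-preserving.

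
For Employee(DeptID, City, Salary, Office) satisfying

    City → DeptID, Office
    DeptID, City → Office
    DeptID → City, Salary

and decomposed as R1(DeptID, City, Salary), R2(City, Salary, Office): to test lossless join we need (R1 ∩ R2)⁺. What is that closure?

DeptID, City, Salary, Office

R1 ∩ R2 = {City, Salary}.
City → DeptID, Office applies, adding DeptID, Office
Closure: {DeptID, City, Salary, Office}.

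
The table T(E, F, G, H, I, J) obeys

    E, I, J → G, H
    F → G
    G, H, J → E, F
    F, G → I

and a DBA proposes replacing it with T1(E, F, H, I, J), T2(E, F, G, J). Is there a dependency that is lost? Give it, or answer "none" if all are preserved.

G, H, J → E, F

Check G, H, J → E, F: no single fragment contains all of {E, F, G, H, J}, and the restricted closure of {G, H, J} across the fragments never reaches {E, F}.
E, I, J → G, H is preserved.
F → G is preserved.
F, G → I is preserved.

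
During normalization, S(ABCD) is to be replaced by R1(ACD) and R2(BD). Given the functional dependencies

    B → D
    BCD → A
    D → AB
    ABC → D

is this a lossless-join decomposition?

Yes

Common attributes: R1 ∩ R2 = {D}.
Closure of {D}: D → AB applies, adding AB. So (D)⁺ = {ABD}.
This closure contains every attribute of R2, so R1 ∩ R2 → R2. The join is lossless.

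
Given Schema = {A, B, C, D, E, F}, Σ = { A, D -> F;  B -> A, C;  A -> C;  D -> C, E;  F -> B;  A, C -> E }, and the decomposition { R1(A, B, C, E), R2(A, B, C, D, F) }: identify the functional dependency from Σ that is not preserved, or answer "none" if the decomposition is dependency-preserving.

D -> C, E

Check D → C, E: no single fragment contains all of {C, D, E}, and the restricted closure of {D} across the fragments never reaches {C, E}.
A, D → F is preserved.
B → A, C is preserved.
A → C is preserved.
F → B is preserved.
A, C → E is preserved.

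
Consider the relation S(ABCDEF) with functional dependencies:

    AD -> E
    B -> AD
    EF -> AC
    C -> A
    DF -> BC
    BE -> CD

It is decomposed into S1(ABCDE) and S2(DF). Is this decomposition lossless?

Common attributes: S1 ∩ S2 = {D}.
No dependency enlarges {D}, so (D)⁺ = {D}.
The closure contains neither all of S1 = {ABCDE} nor all of S2 = {DF}, so the common attributes are not a superkey of either fragment. The join is lossy.

No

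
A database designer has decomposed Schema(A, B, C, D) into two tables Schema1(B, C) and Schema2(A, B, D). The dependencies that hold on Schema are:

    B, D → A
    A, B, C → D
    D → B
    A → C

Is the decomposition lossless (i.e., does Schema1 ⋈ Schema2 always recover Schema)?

Common attributes: Schema1 ∩ Schema2 = {B}.
No dependency enlarges {B}, so (B)⁺ = {B}.
The closure contains neither all of Schema1 = {B, C} nor all of Schema2 = {A, B, D}, so the common attributes are not a superkey of either fragment. The join is lossy.

No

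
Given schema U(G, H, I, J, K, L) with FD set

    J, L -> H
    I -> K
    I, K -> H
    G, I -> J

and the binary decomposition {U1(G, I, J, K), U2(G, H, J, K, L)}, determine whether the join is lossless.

No

Common attributes: U1 ∩ U2 = {G, J, K}.
No dependency enlarges {G, J, K}, so (G, J, K)⁺ = {G, J, K}.
The closure contains neither all of U1 = {G, I, J, K} nor all of U2 = {G, H, J, K, L}, so the common attributes are not a superkey of either fragment. The join is lossy.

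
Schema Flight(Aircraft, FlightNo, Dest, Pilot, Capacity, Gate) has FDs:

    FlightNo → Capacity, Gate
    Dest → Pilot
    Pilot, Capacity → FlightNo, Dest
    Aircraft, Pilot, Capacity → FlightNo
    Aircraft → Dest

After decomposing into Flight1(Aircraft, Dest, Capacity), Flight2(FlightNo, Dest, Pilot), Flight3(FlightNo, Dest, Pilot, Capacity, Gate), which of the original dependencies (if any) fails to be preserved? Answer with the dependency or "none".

FlightNo → Capacity, Gate lies within Flight3.
Dest → Pilot lies within Flight2.
Pilot, Capacity → FlightNo, Dest lies within Flight3.
Aircraft, Pilot, Capacity → FlightNo: restricted closure across fragments reaches FlightNo.
Aircraft → Dest lies within Flight1.
Every dependency is enforceable on the fragments, so the decomposition is dependency-preserving.

none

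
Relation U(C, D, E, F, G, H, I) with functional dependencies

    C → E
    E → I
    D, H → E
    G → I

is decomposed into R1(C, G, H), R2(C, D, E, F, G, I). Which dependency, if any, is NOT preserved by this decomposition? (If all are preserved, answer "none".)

Check D, H → E: no single fragment contains all of {D, E, H}, and the restricted closure of {D, H} across the fragments never reaches {E}.
C → E is preserved.
E → I is preserved.
G → I is preserved.

D, H → E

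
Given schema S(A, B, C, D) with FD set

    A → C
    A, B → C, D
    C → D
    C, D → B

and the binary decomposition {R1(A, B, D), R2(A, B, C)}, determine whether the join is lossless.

Yes

Common attributes: R1 ∩ R2 = {A, B}.
Closure of {A, B}: A → C applies, adding C; A, B → C, D applies, adding D. So (A, B)⁺ = {A, B, C, D}.
This closure contains every attribute of R1, so R1 ∩ R2 → R1. The join is lossless.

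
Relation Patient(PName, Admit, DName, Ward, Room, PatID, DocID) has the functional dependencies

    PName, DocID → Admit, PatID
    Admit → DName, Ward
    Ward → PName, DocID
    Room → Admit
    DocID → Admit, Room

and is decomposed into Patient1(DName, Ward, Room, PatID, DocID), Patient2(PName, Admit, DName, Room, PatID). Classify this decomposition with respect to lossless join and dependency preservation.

Lossless test: (DName, Room, PatID)⁺ = {PName, Admit, DName, Ward, Room, PatID, DocID}, which contains all of one fragment — lossless.
Dependency preservation: PName, DocID → Admit, PatID; Admit → DName, Ward; Ward → PName, DocID; DocID → Admit, Room are not contained in any single fragment, but the restricted closure of each left-hand side across the fragments still reaches the right-hand side; the remaining FDs each lie inside some fragment. All dependencies are preserved.

lossless and dependency-preserving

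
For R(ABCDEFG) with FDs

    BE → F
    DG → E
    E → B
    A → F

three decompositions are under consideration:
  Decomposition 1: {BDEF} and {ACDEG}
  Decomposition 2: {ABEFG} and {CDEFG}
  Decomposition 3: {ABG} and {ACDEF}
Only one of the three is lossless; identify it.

Decomposition 1

Decomposition 1: common = {DE}, closure = {BDEF} → lossless.
Decomposition 2: common = {EFG}, closure = {BEFG} → lossy.
Decomposition 3: common = {A}, closure = {AF} → lossy.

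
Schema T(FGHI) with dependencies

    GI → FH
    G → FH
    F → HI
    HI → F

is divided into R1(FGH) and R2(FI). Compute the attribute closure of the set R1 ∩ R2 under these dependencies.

R1 ∩ R2 = {F}.
F → HI applies, adding HI
Closure: {FHI}.

FHI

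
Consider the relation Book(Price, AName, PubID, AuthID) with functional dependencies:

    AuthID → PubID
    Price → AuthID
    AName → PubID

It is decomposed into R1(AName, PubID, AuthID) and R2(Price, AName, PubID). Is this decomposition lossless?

Common attributes: R1 ∩ R2 = {AName, PubID}.
No dependency enlarges {AName, PubID}, so (AName, PubID)⁺ = {AName, PubID}.
The closure contains neither all of R1 = {AName, PubID, AuthID} nor all of R2 = {Price, AName, PubID}, so the common attributes are not a superkey of either fragment. The join is lossy.

No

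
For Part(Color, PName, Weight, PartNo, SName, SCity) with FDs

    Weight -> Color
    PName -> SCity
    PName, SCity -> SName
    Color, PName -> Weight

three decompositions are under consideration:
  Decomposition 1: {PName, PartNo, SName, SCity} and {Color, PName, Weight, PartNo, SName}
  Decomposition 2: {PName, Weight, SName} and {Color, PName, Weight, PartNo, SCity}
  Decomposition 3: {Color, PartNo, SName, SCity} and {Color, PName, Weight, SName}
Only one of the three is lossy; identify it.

Decomposition 1: common = {PName, PartNo, SName}, closure = {PName, PartNo, SName, SCity} → lossless.
Decomposition 2: common = {PName, Weight}, closure = {Color, PName, Weight, SName, SCity} → lossless.
Decomposition 3: common = {Color, SName}, closure = {Color, SName} → lossy.

Decomposition 3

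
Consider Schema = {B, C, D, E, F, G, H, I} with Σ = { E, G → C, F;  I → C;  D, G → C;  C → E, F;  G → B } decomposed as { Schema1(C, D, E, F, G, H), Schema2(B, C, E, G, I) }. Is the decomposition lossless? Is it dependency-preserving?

lossy but dependency-preserving

Lossless test: (C, E, G)⁺ = {B, C, E, F, G}, which is a superkey of neither fragment — lossy.
Dependency preservation: every FD's attributes lie within a single fragment, so each can be enforced locally — preserved.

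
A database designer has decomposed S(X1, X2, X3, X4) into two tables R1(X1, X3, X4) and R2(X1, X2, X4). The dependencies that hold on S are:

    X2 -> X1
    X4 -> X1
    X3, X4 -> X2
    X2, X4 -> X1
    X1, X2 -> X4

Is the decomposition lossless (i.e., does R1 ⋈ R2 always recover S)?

No

Common attributes: R1 ∩ R2 = {X1, X4}.
No dependency enlarges {X1, X4}, so (X1, X4)⁺ = {X1, X4}.
The closure contains neither all of R1 = {X1, X3, X4} nor all of R2 = {X1, X2, X4}, so the common attributes are not a superkey of either fragment. The join is lossy.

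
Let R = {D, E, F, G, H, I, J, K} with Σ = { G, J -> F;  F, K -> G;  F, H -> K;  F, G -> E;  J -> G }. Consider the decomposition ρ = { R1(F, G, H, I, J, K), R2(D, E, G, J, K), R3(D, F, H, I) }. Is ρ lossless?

Chase test. Columns are D, E, F, G, H, I, J, K; row i has aⱼ where attribute j ∈ Ri, else bᵢⱼ.
Initial tableau (one row per fragment):
  row 1: b11 b12 a3 a4 a5 a6 a7 a8
  row 2: a1 a2 b23 a4 b25 b26 a7 a8
  row 3: a1 b32 a3 b34 a5 a6 b37 b38
Rows 1 and 2 agree on G, J; apply G, J→F and equate their F entries.
Rows 1 and 3 agree on F, H; apply F, H→K and equate their K entries.
Rows 1 and 2 agree on F, G; apply F, G→E and equate their E entries.
Rows 1 and 3 agree on F, K; apply F, K→G and equate their G entries.
Rows 1 and 3 agree on F, G; apply F, G→E and equate their E entries.
No row becomes fully distinguished — the join is lossy.

No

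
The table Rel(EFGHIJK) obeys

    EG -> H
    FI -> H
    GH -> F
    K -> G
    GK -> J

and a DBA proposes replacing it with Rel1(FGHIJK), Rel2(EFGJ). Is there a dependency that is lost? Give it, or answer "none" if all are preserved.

EG -> H

Check EG → H: no single fragment contains all of {EGH}, and the restricted closure of {EG} across the fragments never reaches {H}.
FI → H is preserved.
GH → F is preserved.
K → G is preserved.
GK → J is preserved.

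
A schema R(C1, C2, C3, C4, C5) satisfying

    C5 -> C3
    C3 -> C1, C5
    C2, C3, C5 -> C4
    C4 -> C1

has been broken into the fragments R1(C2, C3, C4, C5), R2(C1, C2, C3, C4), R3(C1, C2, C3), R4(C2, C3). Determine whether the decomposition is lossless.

Yes

Chase test. Columns are C1, C2, C3, C4, C5; row i has aⱼ where attribute j ∈ Ri, else bᵢⱼ.
Initial tableau (one row per fragment):
  row 1: b11 a2 a3 a4 a5
  row 2: a1 a2 a3 a4 b25
  row 3: a1 a2 a3 b34 b35
  row 4: b41 a2 a3 b44 b45
Rows 1 and 2 agree on C3; apply C3→C1, C5 and equate their C1, C5 entries.
Rows 1 and 3 agree on C3; apply C3→C1, C5 and equate their C1, C5 entries.
Rows 1 and 4 agree on C3; apply C3→C1, C5 and equate their C1, C5 entries.
Rows 1 and 3 agree on C2, C3, C5; apply C2, C3, C5→C4 and equate their C4 entries.
Rows 1 and 4 agree on C2, C3, C5; apply C2, C3, C5→C4 and equate their C4 entries.
Row 1 is now all distinguished symbols — the join is lossless.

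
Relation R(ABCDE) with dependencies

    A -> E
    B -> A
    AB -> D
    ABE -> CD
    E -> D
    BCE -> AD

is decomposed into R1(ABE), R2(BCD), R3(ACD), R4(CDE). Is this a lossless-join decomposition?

Chase test. Columns are ABCDE; row i has aⱼ where attribute j ∈ Ri, else bᵢⱼ.
Initial tableau (one row per fragment):
  row 1: a1 a2 b13 b14 a5
  row 2: b21 a2 a3 a4 b25
  row 3: a1 b32 a3 a4 b35
  row 4: b41 b42 a3 a4 a5
Rows 1 and 3 agree on A; apply A→E and equate their E entries.
Rows 1 and 2 agree on B; apply B→A and equate their A entries.
Rows 1 and 2 agree on AB; apply AB→D and equate their D entries.
Rows 1 and 2 agree on A; apply A→E and equate their E entries.
Rows 1 and 2 agree on ABE; apply ABE→CD and equate their CD entries.
Row 1 is now all distinguished symbols — the join is lossless.

Yes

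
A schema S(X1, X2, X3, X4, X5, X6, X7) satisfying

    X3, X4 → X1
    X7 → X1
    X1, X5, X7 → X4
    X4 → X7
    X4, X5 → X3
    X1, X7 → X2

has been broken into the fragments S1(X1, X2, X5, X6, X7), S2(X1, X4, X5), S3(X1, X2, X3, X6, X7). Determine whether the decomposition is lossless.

No

Chase test. Columns are X1, X2, X3, X4, X5, X6, X7; row i has aⱼ where attribute j ∈ Si, else bᵢⱼ.
Initial tableau (one row per fragment):
  row 1: a1 a2 b13 b14 a5 a6 a7
  row 2: a1 b22 b23 a4 a5 b26 b27
  row 3: a1 a2 a3 b34 b35 a6 a7
No row becomes fully distinguished — the join is lossy.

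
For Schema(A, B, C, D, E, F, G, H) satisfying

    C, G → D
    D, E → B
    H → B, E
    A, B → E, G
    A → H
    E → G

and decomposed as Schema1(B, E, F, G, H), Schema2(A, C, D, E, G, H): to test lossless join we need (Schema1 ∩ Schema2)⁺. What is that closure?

B, E, G, H

Schema1 ∩ Schema2 = {E, G, H}.
H → B, E applies, adding B
Closure: {B, E, G, H}.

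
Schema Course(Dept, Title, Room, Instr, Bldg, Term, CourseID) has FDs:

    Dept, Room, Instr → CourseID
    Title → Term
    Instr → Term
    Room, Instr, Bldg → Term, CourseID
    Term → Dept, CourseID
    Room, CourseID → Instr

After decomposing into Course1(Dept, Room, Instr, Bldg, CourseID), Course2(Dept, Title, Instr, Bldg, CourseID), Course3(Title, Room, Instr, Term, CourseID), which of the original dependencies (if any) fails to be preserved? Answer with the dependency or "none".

Check Term → Dept, CourseID: no single fragment contains all of {Dept, Term, CourseID}, and the restricted closure of {Term} across the fragments never reaches {Dept, CourseID}.
Dept, Room, Instr → CourseID is preserved.
Title → Term is preserved.
Instr → Term is preserved.
Room, Instr, Bldg → Term, CourseID is preserved.
Room, CourseID → Instr is preserved.

Term → Dept, CourseID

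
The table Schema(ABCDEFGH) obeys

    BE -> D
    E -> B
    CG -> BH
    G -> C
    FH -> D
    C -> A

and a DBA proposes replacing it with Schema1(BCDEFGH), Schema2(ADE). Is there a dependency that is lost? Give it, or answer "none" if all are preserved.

C -> A

Check C → A: no single fragment contains all of {AC}, and the restricted closure of {C} across the fragments never reaches {A}.
BE → D is preserved.
E → B is preserved.
CG → BH is preserved.
G → C is preserved.
FH → D is preserved.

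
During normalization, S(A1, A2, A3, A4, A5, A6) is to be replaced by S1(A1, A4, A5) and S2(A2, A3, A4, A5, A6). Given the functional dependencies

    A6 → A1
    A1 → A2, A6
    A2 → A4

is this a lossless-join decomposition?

Common attributes: S1 ∩ S2 = {A4, A5}.
No dependency enlarges {A4, A5}, so (A4, A5)⁺ = {A4, A5}.
The closure contains neither all of S1 = {A1, A4, A5} nor all of S2 = {A2, A3, A4, A5, A6}, so the common attributes are not a superkey of either fragment. The join is lossy.

No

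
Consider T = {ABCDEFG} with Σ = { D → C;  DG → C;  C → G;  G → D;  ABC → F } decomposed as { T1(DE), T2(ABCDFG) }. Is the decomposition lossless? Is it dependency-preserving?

Lossless test: (D)⁺ = {CDG}, which is a superkey of neither fragment — lossy.
Dependency preservation: every FD's attributes lie within a single fragment, so each can be enforced locally — preserved.

lossy but dependency-preserving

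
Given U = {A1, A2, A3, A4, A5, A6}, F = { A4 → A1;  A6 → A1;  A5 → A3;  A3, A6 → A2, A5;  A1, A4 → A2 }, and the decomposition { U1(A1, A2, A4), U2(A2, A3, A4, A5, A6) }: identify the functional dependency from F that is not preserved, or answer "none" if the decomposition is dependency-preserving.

Check A6 → A1: no single fragment contains all of {A1, A6}, and the restricted closure of {A6} across the fragments never reaches {A1}.
A4 → A1 is preserved.
A5 → A3 is preserved.
A3, A6 → A2, A5 is preserved.
A1, A4 → A2 is preserved.

A6 → A1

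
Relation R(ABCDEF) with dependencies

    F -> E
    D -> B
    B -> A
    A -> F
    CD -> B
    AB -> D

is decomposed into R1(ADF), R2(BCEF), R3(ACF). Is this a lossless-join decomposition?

Chase test. Columns are ABCDEF; row i has aⱼ where attribute j ∈ Ri, else bᵢⱼ.
Initial tableau (one row per fragment):
  row 1: a1 b12 b13 a4 b15 a6
  row 2: b21 a2 a3 b24 a5 a6
  row 3: a1 b32 a3 b34 b35 a6
Rows 1 and 2 agree on F; apply F→E and equate their E entries.
Rows 1 and 3 agree on F; apply F→E and equate their E entries.
No row becomes fully distinguished — the join is lossy.

No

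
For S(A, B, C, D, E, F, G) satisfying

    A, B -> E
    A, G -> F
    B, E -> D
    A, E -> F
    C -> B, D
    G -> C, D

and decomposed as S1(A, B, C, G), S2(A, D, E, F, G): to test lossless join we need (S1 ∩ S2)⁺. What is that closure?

S1 ∩ S2 = {A, G}.
A, G → F applies, adding F
G → C, D applies, adding C, D
C → B, D applies, adding B
A, B → E applies, adding E
Closure: {A, B, C, D, E, F, G}.

A, B, C, D, E, F, G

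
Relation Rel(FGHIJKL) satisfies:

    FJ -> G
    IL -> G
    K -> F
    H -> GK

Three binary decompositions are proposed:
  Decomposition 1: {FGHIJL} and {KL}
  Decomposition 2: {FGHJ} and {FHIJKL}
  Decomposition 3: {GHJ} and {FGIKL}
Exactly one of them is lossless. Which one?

Decomposition 2

Decomposition 1: common = {L}, closure = {L} → lossy.
Decomposition 2: common = {FHJ}, closure = {FGHJK} → lossless.
Decomposition 3: common = {G}, closure = {G} → lossy.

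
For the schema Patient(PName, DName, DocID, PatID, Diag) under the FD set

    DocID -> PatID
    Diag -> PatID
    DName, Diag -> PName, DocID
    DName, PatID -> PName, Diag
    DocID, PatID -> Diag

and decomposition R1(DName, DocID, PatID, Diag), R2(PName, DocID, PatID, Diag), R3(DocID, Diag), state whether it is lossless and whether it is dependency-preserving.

Lossless test (chase): Rows 1 and 3 agree on DocID; apply DocID→PatID and equate their PatID entries. No row becomes fully distinguished — the join is lossy.
Dependency preservation: the restricted closure of {DName, Diag} across the fragments never reaches {PName, DocID}, so DName, Diag → PName, DocID cannot be enforced without a join — not preserved.

lossy and not dependency-preserving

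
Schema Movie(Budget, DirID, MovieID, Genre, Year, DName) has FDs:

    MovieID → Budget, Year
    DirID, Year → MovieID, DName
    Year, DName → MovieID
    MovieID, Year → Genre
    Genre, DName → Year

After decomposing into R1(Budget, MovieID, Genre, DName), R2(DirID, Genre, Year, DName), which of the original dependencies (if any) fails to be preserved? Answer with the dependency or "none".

Check MovieID → Budget, Year: no single fragment contains all of {Budget, MovieID, Year}, and the restricted closure of {MovieID} across the fragments never reaches {Budget, Year}.
DirID, Year → MovieID, DName is preserved.
Year, DName → MovieID is preserved.
MovieID, Year → Genre is preserved.
Genre, DName → Year is preserved.

MovieID → Budget, Year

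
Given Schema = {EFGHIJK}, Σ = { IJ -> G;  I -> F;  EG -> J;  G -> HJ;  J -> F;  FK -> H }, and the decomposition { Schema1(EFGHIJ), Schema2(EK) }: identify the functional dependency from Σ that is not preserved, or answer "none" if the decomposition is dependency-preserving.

FK -> H

Check FK → H: no single fragment contains all of {FHK}, and the restricted closure of {FK} across the fragments never reaches {H}.
IJ → G is preserved.
I → F is preserved.
EG → J is preserved.
G → HJ is preserved.
J → F is preserved.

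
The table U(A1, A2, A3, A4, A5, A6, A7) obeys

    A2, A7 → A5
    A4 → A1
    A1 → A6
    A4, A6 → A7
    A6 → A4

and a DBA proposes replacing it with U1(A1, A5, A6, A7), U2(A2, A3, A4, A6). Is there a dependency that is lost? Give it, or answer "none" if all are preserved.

Check A2, A7 → A5: no single fragment contains all of {A2, A5, A7}, and the restricted closure of {A2, A7} across the fragments never reaches {A5}.
A4 → A1 is preserved.
A1 → A6 is preserved.
A4, A6 → A7 is preserved.
A6 → A4 is preserved.

A2, A7 → A5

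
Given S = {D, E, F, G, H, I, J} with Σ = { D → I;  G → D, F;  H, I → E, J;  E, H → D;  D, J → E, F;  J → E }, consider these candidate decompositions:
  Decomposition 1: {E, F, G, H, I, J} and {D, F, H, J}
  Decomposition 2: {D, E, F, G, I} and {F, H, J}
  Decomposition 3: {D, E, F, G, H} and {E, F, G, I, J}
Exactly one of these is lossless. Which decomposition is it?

Decomposition 1

Decomposition 1: common = {F, H, J}, closure = {D, E, F, H, I, J} → lossless.
Decomposition 2: common = {F}, closure = {F} → lossy.
Decomposition 3: common = {E, F, G}, closure = {D, E, F, G, I} → lossy.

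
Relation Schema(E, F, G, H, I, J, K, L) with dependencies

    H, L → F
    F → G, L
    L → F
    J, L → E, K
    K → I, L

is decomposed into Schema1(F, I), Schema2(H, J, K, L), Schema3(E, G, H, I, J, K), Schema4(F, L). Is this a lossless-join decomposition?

Yes

Chase test. Columns are E, F, G, H, I, J, K, L; row i has aⱼ where attribute j ∈ Schemai, else bᵢⱼ.
Initial tableau (one row per fragment):
  row 1: b11 a2 b13 b14 a5 b16 b17 b18
  row 2: b21 b22 b23 a4 b25 a6 a7 a8
  row 3: a1 b32 a3 a4 a5 a6 a7 b38
  row 4: b41 a2 b43 b44 b45 b46 b47 a8
Rows 1 and 4 agree on F; apply F→G, L and equate their G, L entries.
Rows 1 and 2 agree on L; apply L→F and equate their F entries.
Rows 2 and 3 agree on K; apply K→I, L and equate their I, L entries.
Rows 2 and 3 agree on H, L; apply H, L→F and equate their F entries.
Rows 1 and 2 agree on F; apply F→G, L and equate their G, L entries.
Rows 1 and 3 agree on F; apply F→G, L and equate their G, L entries.
Rows 2 and 3 agree on J, L; apply J, L→E, K and equate their E, K entries.
Row 2 is now all distinguished symbols — the join is lossless.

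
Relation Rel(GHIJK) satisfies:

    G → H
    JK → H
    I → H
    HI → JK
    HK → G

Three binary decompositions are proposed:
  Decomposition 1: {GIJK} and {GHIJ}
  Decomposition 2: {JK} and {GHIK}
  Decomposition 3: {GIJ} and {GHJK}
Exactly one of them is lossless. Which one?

Decomposition 1: common = {GIJ}, closure = {GHIJK} → lossless.
Decomposition 2: common = {K}, closure = {K} → lossy.
Decomposition 3: common = {GJ}, closure = {GHJ} → lossy.

Decomposition 1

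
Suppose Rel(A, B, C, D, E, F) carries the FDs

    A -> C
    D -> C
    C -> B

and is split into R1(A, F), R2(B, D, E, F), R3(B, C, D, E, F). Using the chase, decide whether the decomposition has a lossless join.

Chase test. Columns are A, B, C, D, E, F; row i has aⱼ where attribute j ∈ Ri, else bᵢⱼ.
Initial tableau (one row per fragment):
  row 1: a1 b12 b13 b14 b15 a6
  row 2: b21 a2 b23 a4 a5 a6
  row 3: b31 a2 a3 a4 a5 a6
Rows 2 and 3 agree on D; apply D→C and equate their C entries.
No row becomes fully distinguished — the join is lossy.

No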